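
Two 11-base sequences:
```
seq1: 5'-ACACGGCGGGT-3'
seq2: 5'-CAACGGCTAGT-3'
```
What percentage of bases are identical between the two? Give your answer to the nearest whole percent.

64%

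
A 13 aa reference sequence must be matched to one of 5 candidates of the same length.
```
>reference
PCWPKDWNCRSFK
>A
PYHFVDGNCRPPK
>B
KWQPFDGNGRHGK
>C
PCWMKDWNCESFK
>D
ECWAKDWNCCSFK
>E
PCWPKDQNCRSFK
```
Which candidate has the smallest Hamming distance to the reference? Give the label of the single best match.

E

Hamming distances to reference — A: 7; B: 8; C: 2; D: 3; E: 1.
Smallest is E with 1 mismatch.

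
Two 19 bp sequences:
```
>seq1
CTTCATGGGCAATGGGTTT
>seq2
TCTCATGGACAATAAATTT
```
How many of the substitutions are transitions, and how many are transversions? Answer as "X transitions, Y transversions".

Transitions (purine↔purine or pyrimidine↔pyrimidine): 1 C→T, 2 T→C, 9 G→A, 14 G→A, 15 G→A, 16 G→A.
Transversions (purine↔pyrimidine): none.

6 transitions, 0 transversions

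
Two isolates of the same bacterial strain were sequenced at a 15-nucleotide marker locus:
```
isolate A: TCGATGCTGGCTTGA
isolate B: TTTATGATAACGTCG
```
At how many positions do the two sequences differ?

8

Comparing position by position, 8 positions differ: 2 (C/T), 3 (G/T), 7 (C/A), 9 (G/A), 10 (G/A), 12 (T/G), 14 (G/C), 15 (A/G).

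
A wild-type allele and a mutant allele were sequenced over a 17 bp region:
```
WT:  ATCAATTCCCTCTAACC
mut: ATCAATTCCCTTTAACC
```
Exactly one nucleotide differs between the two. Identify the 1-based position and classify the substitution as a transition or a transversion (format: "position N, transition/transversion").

position 12, transition

Position 12 changes C→T. C is a pyrimidine and T is a pyrimidine, so this is a transition.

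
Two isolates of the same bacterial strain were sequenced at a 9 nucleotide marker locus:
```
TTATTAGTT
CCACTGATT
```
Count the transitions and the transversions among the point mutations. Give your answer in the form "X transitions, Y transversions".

Transitions (purine↔purine or pyrimidine↔pyrimidine): 1 T→C, 2 T→C, 4 T→C, 6 A→G, 7 G→A.
Transversions (purine↔pyrimidine): none.

5 transitions, 0 transversions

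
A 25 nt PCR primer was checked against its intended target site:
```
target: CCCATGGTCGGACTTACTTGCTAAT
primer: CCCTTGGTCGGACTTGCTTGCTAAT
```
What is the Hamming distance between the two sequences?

2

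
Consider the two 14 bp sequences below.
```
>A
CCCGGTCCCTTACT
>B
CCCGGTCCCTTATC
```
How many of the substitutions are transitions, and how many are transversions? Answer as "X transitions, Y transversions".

2 transitions, 0 transversions

Mismatches (1-based):
position 13: C→T (pyrimidine→pyrimidine, transition)
position 14: T→C (pyrimidine→pyrimidine, transition)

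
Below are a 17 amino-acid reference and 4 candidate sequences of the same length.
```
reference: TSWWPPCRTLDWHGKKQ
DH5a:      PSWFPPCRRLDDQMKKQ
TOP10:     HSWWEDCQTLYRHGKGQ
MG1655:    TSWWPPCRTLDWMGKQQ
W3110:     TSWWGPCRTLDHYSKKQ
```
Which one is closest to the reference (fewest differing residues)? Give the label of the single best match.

MG1655

Hamming distances to reference — DH5a: 6; TOP10: 7; MG1655: 2; W3110: 4.
Smallest is MG1655 with 2 mismatches.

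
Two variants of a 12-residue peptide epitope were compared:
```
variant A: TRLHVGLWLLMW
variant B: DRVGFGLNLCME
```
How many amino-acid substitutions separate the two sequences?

Comparing position by position, 7 positions differ: 1 (T/D), 3 (L/V), 4 (H/G), 5 (V/F), 8 (W/N), 10 (L/C), 12 (W/E).

7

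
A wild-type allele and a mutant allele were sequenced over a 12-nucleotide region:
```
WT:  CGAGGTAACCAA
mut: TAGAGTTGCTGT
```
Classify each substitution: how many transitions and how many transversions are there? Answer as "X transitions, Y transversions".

7 transitions, 2 transversions

Transitions (purine↔purine or pyrimidine↔pyrimidine): 1 C→T, 2 G→A, 3 A→G, 4 G→A, 8 A→G, 10 C→T, 11 A→G.
Transversions (purine↔pyrimidine): 7 A→T, 12 A→T.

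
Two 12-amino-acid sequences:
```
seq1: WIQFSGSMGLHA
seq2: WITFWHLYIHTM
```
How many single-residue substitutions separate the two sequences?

9

Comparing position by position, 9 residues differ: 3 (Q/T), 5 (S/W), 6 (G/H), 7 (S/L), 8 (M/Y), 9 (G/I), 10 (L/H), 11 (H/T), 12 (A/M).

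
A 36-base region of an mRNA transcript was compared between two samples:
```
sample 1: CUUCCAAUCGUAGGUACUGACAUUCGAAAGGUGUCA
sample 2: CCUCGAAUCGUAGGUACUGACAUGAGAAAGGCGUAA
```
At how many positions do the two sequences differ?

Comparing position by position, 6 positions differ: 2 (U/C), 5 (C/G), 24 (U/G), 25 (C/A), 32 (U/C), 35 (C/A).

6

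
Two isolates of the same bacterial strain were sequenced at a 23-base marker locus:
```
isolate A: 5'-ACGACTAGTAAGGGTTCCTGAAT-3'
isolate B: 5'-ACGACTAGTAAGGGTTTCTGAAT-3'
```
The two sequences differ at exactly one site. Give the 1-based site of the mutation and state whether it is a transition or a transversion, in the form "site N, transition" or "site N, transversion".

The sequences differ only at site 17: C→T (pyrimidine→pyrimidine), a transition.

site 17, transition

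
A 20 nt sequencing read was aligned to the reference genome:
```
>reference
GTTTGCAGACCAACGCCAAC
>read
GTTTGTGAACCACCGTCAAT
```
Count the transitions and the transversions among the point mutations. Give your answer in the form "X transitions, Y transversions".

Transitions (purine↔purine or pyrimidine↔pyrimidine): 6 C→T, 7 A→G, 8 G→A, 16 C→T, 20 C→T.
Transversions (purine↔pyrimidine): 13 A→C.

5 transitions, 1 transversion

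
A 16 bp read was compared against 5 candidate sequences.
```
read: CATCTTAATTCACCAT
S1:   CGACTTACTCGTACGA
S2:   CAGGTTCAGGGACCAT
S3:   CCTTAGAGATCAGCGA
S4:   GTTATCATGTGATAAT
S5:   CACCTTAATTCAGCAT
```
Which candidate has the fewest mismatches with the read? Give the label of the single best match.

S5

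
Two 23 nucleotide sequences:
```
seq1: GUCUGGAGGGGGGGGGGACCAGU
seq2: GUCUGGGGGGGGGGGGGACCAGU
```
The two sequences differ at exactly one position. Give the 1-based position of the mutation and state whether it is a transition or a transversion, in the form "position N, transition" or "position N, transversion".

position 7, transition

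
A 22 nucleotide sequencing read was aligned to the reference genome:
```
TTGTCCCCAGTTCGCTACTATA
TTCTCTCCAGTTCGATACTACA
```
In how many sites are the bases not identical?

Mismatches (1-based): site 3: G→C; site 6: C→T; site 15: C→A; site 21: T→C.

4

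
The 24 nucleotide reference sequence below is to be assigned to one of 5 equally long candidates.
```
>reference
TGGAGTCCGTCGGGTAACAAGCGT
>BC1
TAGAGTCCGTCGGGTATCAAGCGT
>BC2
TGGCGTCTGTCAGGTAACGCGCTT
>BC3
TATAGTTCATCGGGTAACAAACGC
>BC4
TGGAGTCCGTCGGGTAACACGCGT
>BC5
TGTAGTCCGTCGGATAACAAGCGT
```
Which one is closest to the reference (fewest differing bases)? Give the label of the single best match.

BC4

Hamming distances to reference — BC1: 2; BC2: 6; BC3: 6; BC4: 1; BC5: 2.
Smallest is BC4 with 1 mismatch.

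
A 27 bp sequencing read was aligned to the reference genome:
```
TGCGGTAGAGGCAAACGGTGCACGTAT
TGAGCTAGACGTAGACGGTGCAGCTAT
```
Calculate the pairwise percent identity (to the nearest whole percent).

74%

Mismatches at positions 3, 5, 10, 12, 14, 23, 24 (1-based): 7 of 27.
Identical positions: 20/27 = 74.07% → 74%.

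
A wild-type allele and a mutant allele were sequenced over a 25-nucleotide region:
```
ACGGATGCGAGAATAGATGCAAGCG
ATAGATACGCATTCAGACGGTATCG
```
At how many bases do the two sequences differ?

The sequences differ at bases 2, 3, 7, 10, 11, 12, 13, 14, 18, 20, 21, 23 (1-based) — 12 in total.

12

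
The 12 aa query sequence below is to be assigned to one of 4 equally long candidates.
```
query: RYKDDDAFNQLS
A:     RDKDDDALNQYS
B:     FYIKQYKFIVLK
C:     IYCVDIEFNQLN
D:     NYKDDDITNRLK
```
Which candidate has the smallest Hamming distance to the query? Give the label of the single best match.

A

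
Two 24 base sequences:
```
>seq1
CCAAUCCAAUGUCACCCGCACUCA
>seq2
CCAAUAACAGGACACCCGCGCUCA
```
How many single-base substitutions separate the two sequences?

Comparing position by position, 6 bases differ: 6 (C/A), 7 (C/A), 8 (A/C), 10 (U/G), 12 (U/A), 20 (A/G).

6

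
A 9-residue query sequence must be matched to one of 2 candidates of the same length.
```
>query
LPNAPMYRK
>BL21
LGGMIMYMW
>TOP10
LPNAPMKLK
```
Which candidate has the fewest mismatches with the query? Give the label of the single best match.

BL21 differs at 6 positions; TOP10 differs at 2 positions. The closest is TOP10.

TOP10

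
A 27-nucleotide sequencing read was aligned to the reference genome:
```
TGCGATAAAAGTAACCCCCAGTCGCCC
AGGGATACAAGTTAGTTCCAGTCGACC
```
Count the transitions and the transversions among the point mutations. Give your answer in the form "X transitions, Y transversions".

2 transitions, 6 transversions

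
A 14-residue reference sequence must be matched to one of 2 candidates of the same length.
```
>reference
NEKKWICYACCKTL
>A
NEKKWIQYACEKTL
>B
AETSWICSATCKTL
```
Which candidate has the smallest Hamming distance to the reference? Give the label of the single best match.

A differs at 2 residues; B differs at 5 residues. The closest is A.

A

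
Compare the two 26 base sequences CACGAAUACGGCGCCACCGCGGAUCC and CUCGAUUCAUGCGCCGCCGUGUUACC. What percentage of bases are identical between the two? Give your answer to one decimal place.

61.5%

10 positions differ (2, 6, 8, 9, 10, 16, 20, 22, 23, 24), so 16 of 26 match: 16/26 = 61.54%.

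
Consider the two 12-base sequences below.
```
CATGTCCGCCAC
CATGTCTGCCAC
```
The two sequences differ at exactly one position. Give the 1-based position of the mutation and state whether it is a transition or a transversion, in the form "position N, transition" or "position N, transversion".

position 7, transition

Position 7 changes C→T. C is a pyrimidine and T is a pyrimidine, so this is a transition.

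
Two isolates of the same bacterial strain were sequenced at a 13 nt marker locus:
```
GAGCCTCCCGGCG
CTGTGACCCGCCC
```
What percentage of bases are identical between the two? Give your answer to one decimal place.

46.2%

Mismatches at positions 1, 2, 4, 5, 6, 11, 13 (1-based): 7 of 13.
Identical positions: 6/13 = 46.15% → 46.2%.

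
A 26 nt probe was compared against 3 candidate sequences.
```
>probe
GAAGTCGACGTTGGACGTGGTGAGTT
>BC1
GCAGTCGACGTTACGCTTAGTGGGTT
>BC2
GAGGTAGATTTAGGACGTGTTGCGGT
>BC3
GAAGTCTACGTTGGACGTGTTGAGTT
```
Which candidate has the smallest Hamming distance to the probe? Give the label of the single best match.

Hamming distances to probe — BC1: 7; BC2: 8; BC3: 2.
Smallest is BC3 with 2 mismatches.

BC3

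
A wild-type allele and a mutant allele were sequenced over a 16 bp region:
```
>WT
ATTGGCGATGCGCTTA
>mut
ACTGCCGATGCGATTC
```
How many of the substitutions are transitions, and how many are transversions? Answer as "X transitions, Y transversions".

Mismatches (1-based):
site 2: T→C (pyrimidine→pyrimidine, transition)
site 5: G→C (purine→pyrimidine, transversion)
site 13: C→A (pyrimidine→purine, transversion)
site 16: A→C (purine→pyrimidine, transversion)

1 transition, 3 transversions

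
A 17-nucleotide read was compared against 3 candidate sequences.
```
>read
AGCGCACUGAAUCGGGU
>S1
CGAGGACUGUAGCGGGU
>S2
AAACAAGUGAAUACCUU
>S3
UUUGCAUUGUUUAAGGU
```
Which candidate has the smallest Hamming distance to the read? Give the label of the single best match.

S1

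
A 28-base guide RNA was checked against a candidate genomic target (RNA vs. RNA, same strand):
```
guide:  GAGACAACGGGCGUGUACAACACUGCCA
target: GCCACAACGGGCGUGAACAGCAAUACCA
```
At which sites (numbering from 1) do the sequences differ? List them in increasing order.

2, 3, 16, 20, 23, 25

Scanning 1-based: 2: A/C; 3: G/C; 16: U/A; 20: A/G; 23: C/A; 25: G/A.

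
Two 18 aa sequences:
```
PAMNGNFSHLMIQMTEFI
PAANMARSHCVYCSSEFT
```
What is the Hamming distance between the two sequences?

The sequences differ at residues 3, 5, 6, 7, 10, 11, 12, 13, 14, 15, 18 (1-based) — 11 in total.

11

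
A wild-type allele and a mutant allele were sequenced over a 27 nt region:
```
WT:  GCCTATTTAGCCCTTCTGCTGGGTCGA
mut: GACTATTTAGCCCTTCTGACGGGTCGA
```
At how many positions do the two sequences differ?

3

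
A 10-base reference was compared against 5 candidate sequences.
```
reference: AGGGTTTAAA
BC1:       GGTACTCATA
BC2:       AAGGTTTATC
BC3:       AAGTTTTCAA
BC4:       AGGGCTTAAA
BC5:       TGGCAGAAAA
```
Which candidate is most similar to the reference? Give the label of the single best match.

BC4

Hamming distances to reference — BC1: 6; BC2: 3; BC3: 3; BC4: 1; BC5: 5.
Smallest is BC4 with 1 mismatch.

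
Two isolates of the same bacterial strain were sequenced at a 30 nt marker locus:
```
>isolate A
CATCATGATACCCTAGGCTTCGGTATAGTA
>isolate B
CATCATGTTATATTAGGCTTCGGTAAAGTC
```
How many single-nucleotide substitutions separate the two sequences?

6

Comparing position by position, 6 positions differ: 8 (A/T), 11 (C/T), 12 (C/A), 13 (C/T), 26 (T/A), 30 (A/C).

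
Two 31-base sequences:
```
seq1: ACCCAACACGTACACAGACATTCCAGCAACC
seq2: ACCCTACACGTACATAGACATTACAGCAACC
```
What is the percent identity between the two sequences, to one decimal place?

3 positions differ (5, 15, 23), so 28 of 31 match: 28/31 = 90.32%.

90.3%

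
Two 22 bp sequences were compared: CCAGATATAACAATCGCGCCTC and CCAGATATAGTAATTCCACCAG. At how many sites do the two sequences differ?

7

Mismatches (1-based): site 10: A→G; site 11: C→T; site 15: C→T; site 16: G→C; site 18: G→A; site 21: T→A; site 22: C→G.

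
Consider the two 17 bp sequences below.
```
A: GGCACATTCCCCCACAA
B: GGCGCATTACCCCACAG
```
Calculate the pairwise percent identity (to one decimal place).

82.4%

Mismatches at positions 4, 9, 17 (1-based): 3 of 17.
Identical positions: 14/17 = 82.35% → 82.4%.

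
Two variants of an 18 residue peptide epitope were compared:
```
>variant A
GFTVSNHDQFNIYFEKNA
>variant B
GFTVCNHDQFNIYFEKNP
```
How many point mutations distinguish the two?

Comparing position by position, 2 positions differ: 5 (S/C), 18 (A/P).

2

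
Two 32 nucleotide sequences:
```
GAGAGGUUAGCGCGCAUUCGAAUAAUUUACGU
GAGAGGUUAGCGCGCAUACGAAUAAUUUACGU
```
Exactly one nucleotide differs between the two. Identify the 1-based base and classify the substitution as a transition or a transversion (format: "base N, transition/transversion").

base 18, transversion

The sequences differ only at base 18: U→A (pyrimidine→purine), a transversion.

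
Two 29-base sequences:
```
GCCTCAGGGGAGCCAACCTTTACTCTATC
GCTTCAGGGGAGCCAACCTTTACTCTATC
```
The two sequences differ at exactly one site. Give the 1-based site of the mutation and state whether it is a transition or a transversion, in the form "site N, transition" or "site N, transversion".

Site 3 changes C→T. C is a pyrimidine and T is a pyrimidine, so this is a transition.

site 3, transition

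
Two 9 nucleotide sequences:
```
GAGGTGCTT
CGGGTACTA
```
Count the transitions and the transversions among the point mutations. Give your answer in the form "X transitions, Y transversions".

2 transitions, 2 transversions

Mismatches (1-based):
position 1: G→C (purine→pyrimidine, transversion)
position 2: A→G (purine→purine, transition)
position 6: G→A (purine→purine, transition)
position 9: T→A (pyrimidine→purine, transversion)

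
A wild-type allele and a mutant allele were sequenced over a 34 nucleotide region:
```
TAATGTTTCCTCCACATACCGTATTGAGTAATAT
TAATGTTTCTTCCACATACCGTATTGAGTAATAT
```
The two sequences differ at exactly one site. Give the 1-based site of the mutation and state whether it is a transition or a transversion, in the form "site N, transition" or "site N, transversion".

site 10, transition

The sequences differ only at site 10: C→T (pyrimidine→pyrimidine), a transition.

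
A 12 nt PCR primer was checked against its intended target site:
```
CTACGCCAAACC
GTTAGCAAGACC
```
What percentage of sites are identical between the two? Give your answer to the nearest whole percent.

58%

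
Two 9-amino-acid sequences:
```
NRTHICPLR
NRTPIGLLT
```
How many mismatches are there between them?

4

Comparing position by position, 4 positions differ: 4 (H/P), 6 (C/G), 7 (P/L), 9 (R/T).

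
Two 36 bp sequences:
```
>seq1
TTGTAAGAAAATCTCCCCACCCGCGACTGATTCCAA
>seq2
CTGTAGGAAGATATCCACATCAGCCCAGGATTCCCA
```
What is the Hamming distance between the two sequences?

12

The sequences differ at bases 1, 6, 10, 13, 17, 20, 22, 25, 26, 27, 28, 35 (1-based) — 12 in total.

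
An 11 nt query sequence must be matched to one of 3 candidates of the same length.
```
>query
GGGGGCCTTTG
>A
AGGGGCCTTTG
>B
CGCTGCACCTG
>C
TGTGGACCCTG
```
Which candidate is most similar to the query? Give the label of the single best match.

A

Hamming distances to query — A: 1; B: 6; C: 5.
Smallest is A with 1 mismatch.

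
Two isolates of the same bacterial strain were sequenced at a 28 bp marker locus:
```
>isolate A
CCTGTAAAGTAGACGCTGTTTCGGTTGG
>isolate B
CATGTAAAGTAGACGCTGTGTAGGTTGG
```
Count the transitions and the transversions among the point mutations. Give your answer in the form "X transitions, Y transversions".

0 transitions, 3 transversions

Transitions (purine↔purine or pyrimidine↔pyrimidine): none.
Transversions (purine↔pyrimidine): 2 C→A, 20 T→G, 22 C→A.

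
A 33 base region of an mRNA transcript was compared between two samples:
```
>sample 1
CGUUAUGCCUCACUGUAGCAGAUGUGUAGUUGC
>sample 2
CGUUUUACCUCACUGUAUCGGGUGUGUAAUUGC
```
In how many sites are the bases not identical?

6

Comparing position by position, 6 sites differ: 5 (A/U), 7 (G/A), 18 (G/U), 20 (A/G), 22 (A/G), 29 (G/A).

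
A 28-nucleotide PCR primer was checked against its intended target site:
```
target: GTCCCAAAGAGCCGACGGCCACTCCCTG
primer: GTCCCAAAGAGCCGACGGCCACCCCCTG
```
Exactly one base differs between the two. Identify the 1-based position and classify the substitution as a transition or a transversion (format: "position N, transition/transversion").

The sequences differ only at position 23: T→C (pyrimidine→pyrimidine), a transition.

position 23, transition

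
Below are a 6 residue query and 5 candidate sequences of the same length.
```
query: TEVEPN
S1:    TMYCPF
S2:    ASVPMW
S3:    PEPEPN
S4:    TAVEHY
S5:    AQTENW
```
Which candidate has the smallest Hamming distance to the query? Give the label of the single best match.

S3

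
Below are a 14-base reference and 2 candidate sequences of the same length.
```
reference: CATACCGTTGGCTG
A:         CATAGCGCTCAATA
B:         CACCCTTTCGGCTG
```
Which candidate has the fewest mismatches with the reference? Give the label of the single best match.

B

A differs at 6 bases; B differs at 5 bases. The closest is B.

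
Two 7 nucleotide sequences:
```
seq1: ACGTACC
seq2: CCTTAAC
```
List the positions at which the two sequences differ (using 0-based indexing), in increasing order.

Scanning 0-based: 0: A/C; 2: G/T; 5: C/A.

0, 2, 5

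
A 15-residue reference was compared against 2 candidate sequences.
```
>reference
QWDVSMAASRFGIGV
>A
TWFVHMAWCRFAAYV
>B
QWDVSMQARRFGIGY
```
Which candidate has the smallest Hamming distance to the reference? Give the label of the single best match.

Hamming distances to reference — A: 8; B: 3.
Smallest is B with 3 mismatches.

B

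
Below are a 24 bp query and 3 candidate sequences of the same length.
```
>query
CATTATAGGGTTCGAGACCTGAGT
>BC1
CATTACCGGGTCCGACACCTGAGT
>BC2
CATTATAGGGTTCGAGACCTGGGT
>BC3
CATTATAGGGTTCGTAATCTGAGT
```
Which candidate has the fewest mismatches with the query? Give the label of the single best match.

BC2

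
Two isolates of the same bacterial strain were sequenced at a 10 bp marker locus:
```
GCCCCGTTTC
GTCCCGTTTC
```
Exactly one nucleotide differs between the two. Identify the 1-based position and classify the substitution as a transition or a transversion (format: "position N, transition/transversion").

position 2, transition

Position 2 changes C→T. C is a pyrimidine and T is a pyrimidine, so this is a transition.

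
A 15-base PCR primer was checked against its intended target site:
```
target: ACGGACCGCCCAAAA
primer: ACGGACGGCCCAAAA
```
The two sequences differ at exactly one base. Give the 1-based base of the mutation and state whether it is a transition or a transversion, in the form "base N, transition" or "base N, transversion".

base 7, transversion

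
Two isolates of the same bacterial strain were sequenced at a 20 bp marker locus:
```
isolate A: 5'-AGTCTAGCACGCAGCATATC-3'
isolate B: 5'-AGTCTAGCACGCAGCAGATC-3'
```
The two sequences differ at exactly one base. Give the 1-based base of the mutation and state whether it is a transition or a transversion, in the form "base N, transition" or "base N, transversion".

base 17, transversion

The sequences differ only at base 17: T→G (pyrimidine→purine), a transversion.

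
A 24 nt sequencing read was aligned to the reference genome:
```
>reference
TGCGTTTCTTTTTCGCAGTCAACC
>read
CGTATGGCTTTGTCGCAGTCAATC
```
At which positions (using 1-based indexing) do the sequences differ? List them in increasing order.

1, 3, 4, 6, 7, 12, 23

Differences at position 1 (T→C), position 3 (C→T), position 4 (G→A), position 6 (T→G), position 7 (T→G), position 12 (T→G), position 23 (C→T).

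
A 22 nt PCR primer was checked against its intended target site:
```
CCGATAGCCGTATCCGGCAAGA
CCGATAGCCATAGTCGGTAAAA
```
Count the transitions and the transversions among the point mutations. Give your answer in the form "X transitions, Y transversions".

Mismatches (1-based):
base 10: G→A (purine→purine, transition)
base 13: T→G (pyrimidine→purine, transversion)
base 14: C→T (pyrimidine→pyrimidine, transition)
base 18: C→T (pyrimidine→pyrimidine, transition)
base 21: G→A (purine→purine, transition)

4 transitions, 1 transversion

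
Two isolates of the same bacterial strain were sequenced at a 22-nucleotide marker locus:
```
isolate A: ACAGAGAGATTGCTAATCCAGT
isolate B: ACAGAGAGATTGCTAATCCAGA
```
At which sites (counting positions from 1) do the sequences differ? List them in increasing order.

Scanning 1-based: 22: T/A.

22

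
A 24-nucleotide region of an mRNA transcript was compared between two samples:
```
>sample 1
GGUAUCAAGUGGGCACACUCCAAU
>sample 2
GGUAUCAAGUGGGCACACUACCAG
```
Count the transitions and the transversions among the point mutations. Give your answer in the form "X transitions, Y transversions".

Transitions (purine↔purine or pyrimidine↔pyrimidine): none.
Transversions (purine↔pyrimidine): 20 C→A, 22 A→C, 24 U→G.

0 transitions, 3 transversions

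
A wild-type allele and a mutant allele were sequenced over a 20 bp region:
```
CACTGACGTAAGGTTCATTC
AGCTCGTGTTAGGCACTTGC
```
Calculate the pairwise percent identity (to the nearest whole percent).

10 positions differ (1, 2, 5, 6, 7, 10, 14, 15, 17, 19), so 10 of 20 match: 10/20 = 50%.

50%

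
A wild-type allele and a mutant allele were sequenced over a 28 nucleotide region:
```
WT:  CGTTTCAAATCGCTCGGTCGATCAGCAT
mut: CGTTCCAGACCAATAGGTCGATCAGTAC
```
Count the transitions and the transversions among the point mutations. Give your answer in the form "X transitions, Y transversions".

6 transitions, 2 transversions

Mismatches (1-based):
base 5: T→C (pyrimidine→pyrimidine, transition)
base 8: A→G (purine→purine, transition)
base 10: T→C (pyrimidine→pyrimidine, transition)
base 12: G→A (purine→purine, transition)
base 13: C→A (pyrimidine→purine, transversion)
base 15: C→A (pyrimidine→purine, transversion)
base 26: C→T (pyrimidine→pyrimidine, transition)
base 28: T→C (pyrimidine→pyrimidine, transition)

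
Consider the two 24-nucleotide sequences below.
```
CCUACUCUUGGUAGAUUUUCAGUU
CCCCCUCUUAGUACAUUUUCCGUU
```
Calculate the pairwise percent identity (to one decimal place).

5 positions differ (3, 4, 10, 14, 21), so 19 of 24 match: 19/24 = 79.17%.

79.2%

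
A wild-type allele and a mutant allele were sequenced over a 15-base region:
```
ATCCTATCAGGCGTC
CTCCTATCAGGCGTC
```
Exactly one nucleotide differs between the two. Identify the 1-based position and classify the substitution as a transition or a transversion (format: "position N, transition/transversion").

position 1, transversion

The sequences differ only at position 1: A→C (purine→pyrimidine), a transversion.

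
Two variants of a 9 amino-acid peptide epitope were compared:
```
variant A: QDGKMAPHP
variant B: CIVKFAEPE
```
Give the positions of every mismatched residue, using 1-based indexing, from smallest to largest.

Scanning 1-based: 1: Q/C; 2: D/I; 3: G/V; 5: M/F; 7: P/E; 8: H/P; 9: P/E.

1, 2, 3, 5, 7, 8, 9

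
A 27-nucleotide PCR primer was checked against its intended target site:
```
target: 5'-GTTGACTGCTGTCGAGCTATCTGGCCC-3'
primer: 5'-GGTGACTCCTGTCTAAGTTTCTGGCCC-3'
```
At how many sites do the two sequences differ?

Comparing position by position, 6 sites differ: 2 (T/G), 8 (G/C), 14 (G/T), 16 (G/A), 17 (C/G), 19 (A/T).

6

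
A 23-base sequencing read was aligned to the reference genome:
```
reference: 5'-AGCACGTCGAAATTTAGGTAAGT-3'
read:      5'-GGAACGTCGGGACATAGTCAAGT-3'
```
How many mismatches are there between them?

8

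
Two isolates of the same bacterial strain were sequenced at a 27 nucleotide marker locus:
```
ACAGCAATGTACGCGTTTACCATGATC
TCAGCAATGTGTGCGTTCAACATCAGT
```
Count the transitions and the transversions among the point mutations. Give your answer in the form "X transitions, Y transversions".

Mismatches (1-based):
position 1: A→T (purine→pyrimidine, transversion)
position 11: A→G (purine→purine, transition)
position 12: C→T (pyrimidine→pyrimidine, transition)
position 18: T→C (pyrimidine→pyrimidine, transition)
position 20: C→A (pyrimidine→purine, transversion)
position 24: G→C (purine→pyrimidine, transversion)
position 26: T→G (pyrimidine→purine, transversion)
position 27: C→T (pyrimidine→pyrimidine, transition)

4 transitions, 4 transversions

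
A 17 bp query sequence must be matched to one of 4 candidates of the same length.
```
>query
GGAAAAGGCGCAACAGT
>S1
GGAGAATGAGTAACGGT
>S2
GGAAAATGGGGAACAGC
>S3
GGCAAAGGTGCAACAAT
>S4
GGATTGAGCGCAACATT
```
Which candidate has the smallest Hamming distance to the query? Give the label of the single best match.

S1 differs at 5 positions; S2 differs at 4 positions; S3 differs at 3 positions; S4 differs at 5 positions. The closest is S3.

S3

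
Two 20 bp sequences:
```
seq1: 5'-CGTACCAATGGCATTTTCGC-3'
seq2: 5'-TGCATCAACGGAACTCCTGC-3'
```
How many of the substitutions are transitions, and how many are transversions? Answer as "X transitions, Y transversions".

Transitions (purine↔purine or pyrimidine↔pyrimidine): 1 C→T, 3 T→C, 5 C→T, 9 T→C, 14 T→C, 16 T→C, 17 T→C, 18 C→T.
Transversions (purine↔pyrimidine): 12 C→A.

8 transitions, 1 transversion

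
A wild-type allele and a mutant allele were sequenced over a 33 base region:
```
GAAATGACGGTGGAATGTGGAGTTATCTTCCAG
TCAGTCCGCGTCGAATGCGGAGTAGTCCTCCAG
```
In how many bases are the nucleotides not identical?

Comparing position by position, 12 bases differ: 1 (G/T), 2 (A/C), 4 (A/G), 6 (G/C), 7 (A/C), 8 (C/G), 9 (G/C), 12 (G/C), 18 (T/C), 24 (T/A), 25 (A/G), 28 (T/C).

12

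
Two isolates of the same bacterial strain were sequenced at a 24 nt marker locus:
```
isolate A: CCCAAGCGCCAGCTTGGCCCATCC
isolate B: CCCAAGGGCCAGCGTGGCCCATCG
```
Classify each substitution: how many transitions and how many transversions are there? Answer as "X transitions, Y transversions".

0 transitions, 3 transversions

Transitions (purine↔purine or pyrimidine↔pyrimidine): none.
Transversions (purine↔pyrimidine): 7 C→G, 14 T→G, 24 C→G.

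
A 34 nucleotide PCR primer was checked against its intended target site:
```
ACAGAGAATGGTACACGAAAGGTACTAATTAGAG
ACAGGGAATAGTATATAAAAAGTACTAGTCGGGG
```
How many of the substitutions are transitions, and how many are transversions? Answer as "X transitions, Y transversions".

10 transitions, 0 transversions

Mismatches (1-based):
base 5: A→G (purine→purine, transition)
base 10: G→A (purine→purine, transition)
base 14: C→T (pyrimidine→pyrimidine, transition)
base 16: C→T (pyrimidine→pyrimidine, transition)
base 17: G→A (purine→purine, transition)
base 21: G→A (purine→purine, transition)
base 28: A→G (purine→purine, transition)
base 30: T→C (pyrimidine→pyrimidine, transition)
base 31: A→G (purine→purine, transition)
base 33: A→G (purine→purine, transition)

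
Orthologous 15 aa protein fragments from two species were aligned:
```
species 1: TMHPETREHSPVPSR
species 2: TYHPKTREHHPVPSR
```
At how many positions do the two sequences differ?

3

The sequences differ at positions 2, 5, 10 (1-based) — 3 in total.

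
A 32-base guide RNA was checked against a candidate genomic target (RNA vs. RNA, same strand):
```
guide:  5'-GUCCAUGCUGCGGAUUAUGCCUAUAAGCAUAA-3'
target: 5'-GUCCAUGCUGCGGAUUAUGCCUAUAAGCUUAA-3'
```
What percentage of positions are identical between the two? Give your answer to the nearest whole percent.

1 position differs (29), so 31 of 32 match: 31/32 = 96.88%.

97%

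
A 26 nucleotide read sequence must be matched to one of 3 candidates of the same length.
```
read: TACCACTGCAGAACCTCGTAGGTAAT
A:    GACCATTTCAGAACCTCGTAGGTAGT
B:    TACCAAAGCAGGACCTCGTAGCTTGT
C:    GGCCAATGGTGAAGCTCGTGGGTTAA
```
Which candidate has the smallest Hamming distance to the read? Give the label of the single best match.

Hamming distances to read — A: 4; B: 6; C: 9.
Smallest is A with 4 mismatches.

A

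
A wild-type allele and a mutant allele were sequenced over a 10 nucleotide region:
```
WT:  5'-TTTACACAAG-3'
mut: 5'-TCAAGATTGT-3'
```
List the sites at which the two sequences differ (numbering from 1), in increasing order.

2, 3, 5, 7, 8, 9, 10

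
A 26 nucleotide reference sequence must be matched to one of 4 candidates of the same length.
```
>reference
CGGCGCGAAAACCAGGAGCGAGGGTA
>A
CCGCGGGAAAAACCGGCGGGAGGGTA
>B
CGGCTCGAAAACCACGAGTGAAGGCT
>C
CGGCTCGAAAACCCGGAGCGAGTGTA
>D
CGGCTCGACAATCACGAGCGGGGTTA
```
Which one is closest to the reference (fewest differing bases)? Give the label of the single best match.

C

A differs at 6 bases; B differs at 6 bases; C differs at 3 bases; D differs at 6 bases. The closest is C.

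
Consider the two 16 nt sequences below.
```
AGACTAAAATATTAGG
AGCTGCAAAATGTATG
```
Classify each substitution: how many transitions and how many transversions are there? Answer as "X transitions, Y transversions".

Mismatches (1-based):
site 3: A→C (purine→pyrimidine, transversion)
site 4: C→T (pyrimidine→pyrimidine, transition)
site 5: T→G (pyrimidine→purine, transversion)
site 6: A→C (purine→pyrimidine, transversion)
site 10: T→A (pyrimidine→purine, transversion)
site 11: A→T (purine→pyrimidine, transversion)
site 12: T→G (pyrimidine→purine, transversion)
site 15: G→T (purine→pyrimidine, transversion)

1 transition, 7 transversions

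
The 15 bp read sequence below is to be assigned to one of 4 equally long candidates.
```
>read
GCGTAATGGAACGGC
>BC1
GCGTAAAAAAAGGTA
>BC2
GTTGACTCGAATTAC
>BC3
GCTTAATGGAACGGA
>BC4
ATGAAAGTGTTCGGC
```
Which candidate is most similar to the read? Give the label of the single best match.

BC3

Hamming distances to read — BC1: 6; BC2: 8; BC3: 2; BC4: 7.
Smallest is BC3 with 2 mismatches.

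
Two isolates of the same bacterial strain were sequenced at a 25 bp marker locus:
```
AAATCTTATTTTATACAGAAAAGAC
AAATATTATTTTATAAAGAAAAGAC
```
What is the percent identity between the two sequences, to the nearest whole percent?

2 positions differ (5, 16), so 23 of 25 match: 23/25 = 92%.

92%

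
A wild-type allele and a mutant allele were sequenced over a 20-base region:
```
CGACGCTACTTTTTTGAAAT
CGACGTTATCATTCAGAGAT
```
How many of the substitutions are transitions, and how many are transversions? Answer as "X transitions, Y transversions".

Transitions (purine↔purine or pyrimidine↔pyrimidine): 6 C→T, 9 C→T, 10 T→C, 14 T→C, 18 A→G.
Transversions (purine↔pyrimidine): 11 T→A, 15 T→A.

5 transitions, 2 transversions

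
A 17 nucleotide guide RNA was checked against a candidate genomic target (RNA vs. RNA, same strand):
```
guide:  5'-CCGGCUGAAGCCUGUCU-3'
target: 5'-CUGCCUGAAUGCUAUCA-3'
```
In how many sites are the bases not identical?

6

Mismatches (1-based): site 2: C→U; site 4: G→C; site 10: G→U; site 11: C→G; site 14: G→A; site 17: U→A.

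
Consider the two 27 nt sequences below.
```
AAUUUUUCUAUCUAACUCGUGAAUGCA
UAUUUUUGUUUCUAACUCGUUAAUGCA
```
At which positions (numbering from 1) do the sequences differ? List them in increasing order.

Scanning 1-based: 1: A/U; 8: C/G; 10: A/U; 21: G/U.

1, 8, 10, 21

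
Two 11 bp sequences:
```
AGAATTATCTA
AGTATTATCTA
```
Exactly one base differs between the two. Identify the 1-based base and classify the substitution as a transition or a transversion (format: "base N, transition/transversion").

Base 3 changes A→T. A is a purine and T is a pyrimidine, so this is a transversion.

base 3, transversion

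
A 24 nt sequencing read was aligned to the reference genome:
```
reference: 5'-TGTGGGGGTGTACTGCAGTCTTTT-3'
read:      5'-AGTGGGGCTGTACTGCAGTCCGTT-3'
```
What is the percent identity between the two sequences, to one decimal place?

83.3%

Mismatches at positions 1, 8, 21, 22 (1-based): 4 of 24.
Identical positions: 20/24 = 83.33% → 83.3%.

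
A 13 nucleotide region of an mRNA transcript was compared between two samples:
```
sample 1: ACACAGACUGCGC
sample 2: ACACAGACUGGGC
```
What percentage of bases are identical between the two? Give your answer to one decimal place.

92.3%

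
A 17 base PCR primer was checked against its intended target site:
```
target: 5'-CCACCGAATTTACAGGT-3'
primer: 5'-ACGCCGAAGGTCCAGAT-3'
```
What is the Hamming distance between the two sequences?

6

Comparing position by position, 6 sites differ: 1 (C/A), 3 (A/G), 9 (T/G), 10 (T/G), 12 (A/C), 16 (G/A).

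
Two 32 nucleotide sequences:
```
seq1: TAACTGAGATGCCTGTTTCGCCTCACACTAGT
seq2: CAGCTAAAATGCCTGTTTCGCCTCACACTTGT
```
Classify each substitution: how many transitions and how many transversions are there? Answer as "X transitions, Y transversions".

Transitions (purine↔purine or pyrimidine↔pyrimidine): 1 T→C, 3 A→G, 6 G→A, 8 G→A.
Transversions (purine↔pyrimidine): 30 A→T.

4 transitions, 1 transversion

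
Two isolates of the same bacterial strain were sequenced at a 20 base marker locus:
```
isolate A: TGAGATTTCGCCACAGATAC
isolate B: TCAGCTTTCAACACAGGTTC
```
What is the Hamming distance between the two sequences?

6

Comparing position by position, 6 sites differ: 2 (G/C), 5 (A/C), 10 (G/A), 11 (C/A), 17 (A/G), 19 (A/T).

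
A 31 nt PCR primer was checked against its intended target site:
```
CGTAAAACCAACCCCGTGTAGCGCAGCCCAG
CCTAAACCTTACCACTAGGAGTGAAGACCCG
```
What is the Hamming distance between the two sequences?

Comparing position by position, 12 sites differ: 2 (G/C), 7 (A/C), 9 (C/T), 10 (A/T), 14 (C/A), 16 (G/T), 17 (T/A), 19 (T/G), 22 (C/T), 24 (C/A), 27 (C/A), 30 (A/C).

12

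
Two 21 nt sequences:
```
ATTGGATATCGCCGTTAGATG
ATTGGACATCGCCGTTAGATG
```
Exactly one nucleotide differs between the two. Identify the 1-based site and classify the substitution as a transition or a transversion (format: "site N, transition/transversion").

The sequences differ only at site 7: T→C (pyrimidine→pyrimidine), a transition.

site 7, transition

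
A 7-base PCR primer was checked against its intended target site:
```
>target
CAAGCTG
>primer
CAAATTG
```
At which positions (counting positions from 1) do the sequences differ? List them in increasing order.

Scanning 1-based: 4: G/A; 5: C/T.

4, 5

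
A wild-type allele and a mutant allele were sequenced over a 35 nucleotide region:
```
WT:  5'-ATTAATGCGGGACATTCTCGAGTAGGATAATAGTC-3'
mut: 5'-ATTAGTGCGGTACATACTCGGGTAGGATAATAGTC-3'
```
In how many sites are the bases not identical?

4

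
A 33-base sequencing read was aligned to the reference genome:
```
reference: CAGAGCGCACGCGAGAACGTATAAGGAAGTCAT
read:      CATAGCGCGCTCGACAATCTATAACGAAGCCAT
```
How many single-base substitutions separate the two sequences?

8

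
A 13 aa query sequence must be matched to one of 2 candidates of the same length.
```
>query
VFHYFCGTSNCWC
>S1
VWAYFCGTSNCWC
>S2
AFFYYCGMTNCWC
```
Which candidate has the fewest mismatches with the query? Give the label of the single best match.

S1

S1 differs at 2 residues; S2 differs at 5 residues. The closest is S1.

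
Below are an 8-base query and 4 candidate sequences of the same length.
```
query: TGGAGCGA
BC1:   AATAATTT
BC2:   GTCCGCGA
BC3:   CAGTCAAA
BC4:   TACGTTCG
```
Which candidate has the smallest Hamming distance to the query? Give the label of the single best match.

BC2

Hamming distances to query — BC1: 7; BC2: 4; BC3: 6; BC4: 7.
Smallest is BC2 with 4 mismatches.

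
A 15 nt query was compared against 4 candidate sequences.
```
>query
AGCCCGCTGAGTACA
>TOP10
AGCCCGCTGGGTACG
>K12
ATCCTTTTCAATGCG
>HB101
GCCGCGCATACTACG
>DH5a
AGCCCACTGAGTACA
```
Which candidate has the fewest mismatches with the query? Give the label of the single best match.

Hamming distances to query — TOP10: 2; K12: 8; HB101: 7; DH5a: 1.
Smallest is DH5a with 1 mismatch.

DH5a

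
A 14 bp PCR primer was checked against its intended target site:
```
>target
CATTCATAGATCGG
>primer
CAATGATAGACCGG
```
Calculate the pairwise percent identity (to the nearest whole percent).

79%

3 positions differ (3, 5, 11), so 11 of 14 match: 11/14 = 78.57%.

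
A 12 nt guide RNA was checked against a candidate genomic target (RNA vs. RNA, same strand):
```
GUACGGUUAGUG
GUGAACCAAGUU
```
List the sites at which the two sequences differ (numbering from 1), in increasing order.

3, 4, 5, 6, 7, 8, 12

Scanning 1-based: 3: A/G; 4: C/A; 5: G/A; 6: G/C; 7: U/C; 8: U/A; 12: G/U.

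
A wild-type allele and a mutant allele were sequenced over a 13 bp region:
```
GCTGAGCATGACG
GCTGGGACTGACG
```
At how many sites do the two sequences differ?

The sequences differ at sites 5, 7, 8 (1-based) — 3 in total.

3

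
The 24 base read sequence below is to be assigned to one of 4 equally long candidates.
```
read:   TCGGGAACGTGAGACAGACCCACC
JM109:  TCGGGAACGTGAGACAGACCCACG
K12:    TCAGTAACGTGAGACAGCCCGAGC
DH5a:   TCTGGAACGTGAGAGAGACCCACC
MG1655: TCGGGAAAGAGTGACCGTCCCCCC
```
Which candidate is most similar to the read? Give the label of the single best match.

JM109 differs at 1 base; K12 differs at 5 bases; DH5a differs at 2 bases; MG1655 differs at 6 bases. The closest is JM109.

JM109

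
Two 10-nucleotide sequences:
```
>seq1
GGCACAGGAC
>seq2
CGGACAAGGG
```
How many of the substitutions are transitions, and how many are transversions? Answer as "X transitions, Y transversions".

2 transitions, 3 transversions

Mismatches (1-based):
site 1: G→C (purine→pyrimidine, transversion)
site 3: C→G (pyrimidine→purine, transversion)
site 7: G→A (purine→purine, transition)
site 9: A→G (purine→purine, transition)
site 10: C→G (pyrimidine→purine, transversion)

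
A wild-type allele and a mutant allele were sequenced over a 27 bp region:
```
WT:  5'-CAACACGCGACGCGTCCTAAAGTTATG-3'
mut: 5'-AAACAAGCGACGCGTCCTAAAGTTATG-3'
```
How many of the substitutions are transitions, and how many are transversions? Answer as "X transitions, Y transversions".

Mismatches (1-based):
site 1: C→A (pyrimidine→purine, transversion)
site 6: C→A (pyrimidine→purine, transversion)

0 transitions, 2 transversions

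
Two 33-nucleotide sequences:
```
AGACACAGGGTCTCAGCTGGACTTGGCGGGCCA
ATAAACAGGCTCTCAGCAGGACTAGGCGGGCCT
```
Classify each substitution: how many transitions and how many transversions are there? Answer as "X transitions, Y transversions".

0 transitions, 6 transversions

Transitions (purine↔purine or pyrimidine↔pyrimidine): none.
Transversions (purine↔pyrimidine): 2 G→T, 4 C→A, 10 G→C, 18 T→A, 24 T→A, 33 A→T.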